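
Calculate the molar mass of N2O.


M(N2O) = 2×14.01 + 1×16.0
= 28.02 + 16.0
= 44.02 g/mol

44.02 g/mol


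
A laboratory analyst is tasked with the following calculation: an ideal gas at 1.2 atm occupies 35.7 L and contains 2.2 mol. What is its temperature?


PV = nRT  (R = 0.08206 L·atm/(mol·K))
T = PV/(nR) = 1.2×35.7/(2.2×0.08206)
= 42.84/0.180532
= 237.30 K

237.30 K


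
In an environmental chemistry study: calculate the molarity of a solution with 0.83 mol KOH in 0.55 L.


M = n/V = 0.83/0.55 = 1.509 mol/L

1.509 M


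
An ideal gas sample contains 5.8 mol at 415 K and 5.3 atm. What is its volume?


PV = nRT  (R = 0.08206 L·atm/(mol·K))
V = nRT/P = 5.8×0.08206×415/5.3
= 37.268 L

37.268 L


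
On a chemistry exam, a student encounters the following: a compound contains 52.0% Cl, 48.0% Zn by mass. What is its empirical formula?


Assume 100 g sample. Moles of each element:
  Cl: 52.0/35.45 = 1.467 mol
  Zn: 48.0/65.38 = 0.734 mol
Divide by smallest (0.734):
  Cl: 1.467/0.734 = 2.0
  Zn: 0.734/0.734 = 1.0
Empirical formula: ZnCl2

ZnCl2


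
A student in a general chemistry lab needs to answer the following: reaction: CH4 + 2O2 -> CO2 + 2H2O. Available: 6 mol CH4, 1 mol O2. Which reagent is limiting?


Mole ratio available / coefficient:
  CH4: 6/1 = 6.000
  O2: 1/2 = 0.500
Smaller ratio is limiting.

O2


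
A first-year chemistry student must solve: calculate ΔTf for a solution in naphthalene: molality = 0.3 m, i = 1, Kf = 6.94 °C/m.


ΔTf = Kf × m × i
= 6.94 × 0.3 × 1
= 2.082 °C

2.082 °C


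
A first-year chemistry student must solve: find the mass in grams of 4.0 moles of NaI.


M(NaI) = 149.89 g/mol
mass = n × M = 4.0 × 149.89 = 599.56 g

599.56 g


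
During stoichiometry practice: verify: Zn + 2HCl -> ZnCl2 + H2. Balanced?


Equation: Zn + 2HCl -> ZnCl2 + H2
Check atoms: Cl: 2=2, H: 2=2, Zn: 1=1
Balanced

Yes, balanced


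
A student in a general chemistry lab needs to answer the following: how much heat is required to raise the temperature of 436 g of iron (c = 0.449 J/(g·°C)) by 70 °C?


q = mcΔT = 436 × 0.449 × 70
= 13703.48 J

13703.48 J


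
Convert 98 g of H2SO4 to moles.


M(H2SO4) = 98.09 g/mol
n = mass/M = 98/98.09 = 0.9991 mol

0.9991 mol


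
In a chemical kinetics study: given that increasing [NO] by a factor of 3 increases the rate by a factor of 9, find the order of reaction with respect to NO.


rate ∝ [NO]^n
3^n = 9 → n = 2
Order in NO: 2

2


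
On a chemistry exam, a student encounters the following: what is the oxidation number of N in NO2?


x + 2(-2) = 0, so x = +4
Oxidation number: +4

+4


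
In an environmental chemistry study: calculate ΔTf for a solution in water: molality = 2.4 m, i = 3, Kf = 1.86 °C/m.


ΔTf = Kf × m × i
= 1.86 × 2.4 × 3
= 13.392 °C

13.392 °C


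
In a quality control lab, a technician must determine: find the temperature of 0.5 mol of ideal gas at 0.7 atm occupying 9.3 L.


PV = nRT  (R = 0.08206 L·atm/(mol·K))
T = PV/(nR) = 0.7×9.3/(0.5×0.08206)
= 6.51/0.041030
= 158.66 K

158.66 K


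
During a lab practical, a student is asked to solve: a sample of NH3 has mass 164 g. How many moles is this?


M(NH3) = 17.03 g/mol
n = mass/M = 164/17.03 = 9.6301 mol

9.6301 mol


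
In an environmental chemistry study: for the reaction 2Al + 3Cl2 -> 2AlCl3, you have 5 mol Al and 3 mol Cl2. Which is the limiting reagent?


Mole ratio available / coefficient:
  Al: 5/2 = 2.500
  Cl2: 3/3 = 1.000
Smaller ratio is limiting.

Cl2


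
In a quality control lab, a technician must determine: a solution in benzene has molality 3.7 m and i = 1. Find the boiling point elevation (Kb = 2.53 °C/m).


ΔTb = Kb × m × i
= 2.53 × 3.7 × 1
= 9.361 °C

9.361 °C


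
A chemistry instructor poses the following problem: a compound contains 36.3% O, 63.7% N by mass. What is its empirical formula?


Assume 100 g sample. Moles of each element:
  O: 36.3/16.0 = 2.269 mol
  N: 63.7/14.01 = 4.547 mol
Divide by smallest (2.269):
  O: 2.269/2.269 = 1.0
  N: 4.547/2.269 = 2.0
Empirical formula: N2O

N2O


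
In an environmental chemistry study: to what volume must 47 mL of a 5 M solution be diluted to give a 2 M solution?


C1V1 = C2V2
5 × 47 = 2 × V2
V2 = 235/2 = 117.5 mL

117.5 mL


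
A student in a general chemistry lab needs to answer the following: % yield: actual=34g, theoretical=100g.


% yield = actual/theoretical × 100
= 34/100 × 100
= 34.0%

34.0%


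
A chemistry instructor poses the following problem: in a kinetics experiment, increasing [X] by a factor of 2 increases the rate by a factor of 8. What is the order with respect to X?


rate ∝ [X]^n
2^n = 8 → n = 3
Order in X: 3

3


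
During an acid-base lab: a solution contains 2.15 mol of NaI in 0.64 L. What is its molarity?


M = n/V = 2.15/0.64 = 3.359 mol/L

3.359 M


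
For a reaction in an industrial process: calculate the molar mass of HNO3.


M(HNO3) = 1×1.008 + 1×14.01 + 3×16.0
= 1.01 + 14.01 + 48.0
= 63.02 g/mol

63.02 g/mol


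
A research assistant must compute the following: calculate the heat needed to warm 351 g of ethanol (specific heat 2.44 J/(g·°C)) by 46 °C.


q = mcΔT = 351 × 2.44 × 46
= 39396.24 J

39396.24 J


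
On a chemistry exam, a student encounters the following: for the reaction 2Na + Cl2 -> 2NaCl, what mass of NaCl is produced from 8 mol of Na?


Mole ratio NaCl:Na = 2:2
n(NaCl) = 8 × 2/2 = 8.000 mol
mass = 8.000 × 58.44 = 467.52 g

467.52 g


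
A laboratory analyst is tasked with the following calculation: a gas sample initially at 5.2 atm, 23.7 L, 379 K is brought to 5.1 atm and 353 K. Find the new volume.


P1V1/T1 = P2V2/T2
V2 = P1V1T2/(T1P2)
= 5.2×23.7×353/(379×5.1)
= 22.507 L

22.507 L


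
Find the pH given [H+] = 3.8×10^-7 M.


pH = -log10([H+]) = -log10(3.8×10^-7)
= 7 - log10(3.8)
= 7 - 0.58
= 6.42

6.42


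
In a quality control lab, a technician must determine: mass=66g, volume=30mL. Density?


ρ = mass/volume
= 66/30
= 2.2 g/mL

2.2 g/mL


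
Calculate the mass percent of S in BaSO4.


M(BaSO4) = 1×137.33 + 1×32.07 + 4×16.0 = 233.40 g/mol
Mass of S = 1 × 32.07 = 32.07 g/mol
% S = 32.07/233.40 × 100 = 13.74%

13.74%


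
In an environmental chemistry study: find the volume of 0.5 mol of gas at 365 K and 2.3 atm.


PV = nRT  (R = 0.08206 L·atm/(mol·K))
V = nRT/P = 0.5×0.08206×365/2.3
= 6.511 L

6.511 L


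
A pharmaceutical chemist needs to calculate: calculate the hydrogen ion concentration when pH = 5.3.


[H+] = 10^(-pH) = 10^(-5.3)
= 5.01×10^-6 M

5.01×10^-6 M


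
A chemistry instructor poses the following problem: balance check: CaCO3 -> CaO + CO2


Equation: CaCO3 -> CaO + CO2
Check atoms: C: 1=1, Ca: 1=1, O: 3=3
Balanced

Yes, balanced


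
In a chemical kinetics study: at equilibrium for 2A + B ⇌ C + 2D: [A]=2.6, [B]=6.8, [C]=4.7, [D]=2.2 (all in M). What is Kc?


Kc = [C][D]^2/([A]^2[B])
= (4.7^1 × 2.2^2)/(2.6^2 × 6.8^1)
= 22.748/45.968
= 0.4949

0.4949


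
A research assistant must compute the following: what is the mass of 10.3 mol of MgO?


M(MgO) = 40.31 g/mol
mass = n × M = 10.3 × 40.31 = 415.19 g

415.19 g


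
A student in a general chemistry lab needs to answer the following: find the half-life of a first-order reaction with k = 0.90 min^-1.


t½ = ln2/k = 0.693147/(0.90 min^-1)
= 0.7702 min

0.7702 min


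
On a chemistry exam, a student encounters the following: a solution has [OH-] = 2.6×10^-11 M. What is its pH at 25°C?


pOH = -log10([OH-]) = -log10(2.6×10^-11)
= 11 - log10(2.6) = 10.59
pH = 14 - pOH = 14 - 10.59 = 3.41

3.41


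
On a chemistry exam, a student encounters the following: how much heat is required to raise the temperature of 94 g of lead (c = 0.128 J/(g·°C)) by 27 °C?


q = mcΔT = 94 × 0.128 × 27
= 324.86 J

324.86 J


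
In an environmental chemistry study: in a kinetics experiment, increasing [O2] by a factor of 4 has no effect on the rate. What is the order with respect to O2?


rate ∝ [O2]^n
rate ∝ [O2]^0
Order in O2: 0

0


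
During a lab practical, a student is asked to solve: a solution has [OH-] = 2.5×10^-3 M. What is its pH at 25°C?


pOH = -log10([OH-]) = -log10(2.5×10^-3)
= 3 - log10(2.5) = 2.6
pH = 14 - pOH = 14 - 2.6 = 11.4

11.4


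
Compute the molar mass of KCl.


M(KCl) = 1×39.1 + 1×35.45
= 39.1 + 35.45
= 74.55 g/mol

74.55 g/mol


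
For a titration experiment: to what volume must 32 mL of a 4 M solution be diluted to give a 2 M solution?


C1V1 = C2V2
4 × 32 = 2 × V2
V2 = 128/2 = 64.0 mL

64.0 mL


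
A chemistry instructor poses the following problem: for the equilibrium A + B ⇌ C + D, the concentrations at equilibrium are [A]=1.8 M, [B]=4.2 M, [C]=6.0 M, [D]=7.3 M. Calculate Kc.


Kc = [C][D]/([A][B])
= (6.0^1 × 7.3^1)/(1.8^1 × 4.2^1)
= 43.8/7.56
= 5.794

5.794


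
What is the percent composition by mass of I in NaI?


M(NaI) = 1×22.99 + 1×126.9 = 149.89 g/mol
Mass of I = 1 × 126.9 = 126.90 g/mol
% I = 126.90/149.89 × 100 = 84.66%

84.66%


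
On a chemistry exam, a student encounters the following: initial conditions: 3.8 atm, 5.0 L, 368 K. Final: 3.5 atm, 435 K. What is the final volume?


P1V1/T1 = P2V2/T2
V2 = P1V1T2/(T1P2)
= 3.8×5.0×435/(368×3.5)
= 6.417 L

6.417 L


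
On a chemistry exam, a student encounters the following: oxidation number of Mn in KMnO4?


(+1) + x + 4(-2) = 0, so x = +7
Oxidation number: +7

+7


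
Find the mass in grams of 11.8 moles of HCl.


M(HCl) = 36.46 g/mol
mass = n × M = 11.8 × 36.46 = 430.23 g

430.23 g


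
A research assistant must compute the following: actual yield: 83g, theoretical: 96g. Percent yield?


% yield = actual/theoretical × 100
= 83/96 × 100
= 86.46%

86.46%


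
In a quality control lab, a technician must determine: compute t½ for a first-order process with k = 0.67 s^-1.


t½ = ln2/k = 0.693147/(0.67 s^-1)
= 1.035 s

1.035 s


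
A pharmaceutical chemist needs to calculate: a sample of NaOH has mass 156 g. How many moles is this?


M(NaOH) = 40.0 g/mol
n = mass/M = 156/40.0 = 3.9 mol

3.9 mol


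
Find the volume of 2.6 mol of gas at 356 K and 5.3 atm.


PV = nRT  (R = 0.08206 L·atm/(mol·K))
V = nRT/P = 2.6×0.08206×356/5.3
= 14.331 L

14.331 L


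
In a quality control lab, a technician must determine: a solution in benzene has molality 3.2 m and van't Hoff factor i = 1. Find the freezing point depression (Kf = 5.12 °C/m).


ΔTf = Kf × m × i
= 5.12 × 3.2 × 1
= 16.384 °C

16.384 °C


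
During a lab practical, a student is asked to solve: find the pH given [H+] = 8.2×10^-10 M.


pH = -log10([H+]) = -log10(8.2×10^-10)
= 10 - log10(8.2)
= 10 - 0.91
= 9.09

9.09


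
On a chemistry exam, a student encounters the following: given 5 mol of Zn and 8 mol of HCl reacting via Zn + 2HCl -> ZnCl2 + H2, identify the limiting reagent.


Mole ratio available / coefficient:
  Zn: 5/1 = 5.000
  HCl: 8/2 = 4.000
Smaller ratio is limiting.

HCl


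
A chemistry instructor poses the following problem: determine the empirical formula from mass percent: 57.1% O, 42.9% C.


Assume 100 g sample. Moles of each element:
  O: 57.1/16.0 = 3.569 mol
  C: 42.9/12.01 = 3.572 mol
Divide by smallest (3.569):
  O: 3.569/3.569 = 1.0
  C: 3.572/3.569 = 1.0
Empirical formula: CO

CO


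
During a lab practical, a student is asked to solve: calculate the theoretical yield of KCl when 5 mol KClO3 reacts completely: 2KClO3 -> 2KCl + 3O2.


Mole ratio KCl:KClO3 = 2:2
n(KCl) = 5 × 2/2 = 5.000 mol
mass = 5.000 × 74.55 = 372.75 g

372.75 g


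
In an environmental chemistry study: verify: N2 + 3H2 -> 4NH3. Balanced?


Equation: N2 + 3H2 -> 4NH3
Check atoms: H: 6≠12, N: 2≠4
Not balanced

No, not balanced


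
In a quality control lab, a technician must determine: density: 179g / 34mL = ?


ρ = mass/volume
= 179/34
= 5.265 g/mL

5.265 g/mL


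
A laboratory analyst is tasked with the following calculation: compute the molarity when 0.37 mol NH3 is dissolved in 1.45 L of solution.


M = n/V = 0.37/1.45 = 0.255 mol/L

0.255 M


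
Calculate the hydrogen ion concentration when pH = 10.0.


[H+] = 10^(-pH) = 10^(-10.0)
= 1.0×10^-10 M

1.0×10^-10 M


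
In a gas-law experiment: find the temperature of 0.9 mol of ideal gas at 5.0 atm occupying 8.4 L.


PV = nRT  (R = 0.08206 L·atm/(mol·K))
T = PV/(nR) = 5.0×8.4/(0.9×0.08206)
= 42.00/0.073854
= 568.69 K

568.69 K


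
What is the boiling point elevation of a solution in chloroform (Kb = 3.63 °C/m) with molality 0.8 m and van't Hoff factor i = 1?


ΔTb = Kb × m × i
= 3.63 × 0.8 × 1
= 2.904 °C

2.904 °C


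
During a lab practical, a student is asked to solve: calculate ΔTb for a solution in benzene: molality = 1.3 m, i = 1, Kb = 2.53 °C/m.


ΔTb = Kb × m × i
= 2.53 × 1.3 × 1
= 3.289 °C

3.289 °C


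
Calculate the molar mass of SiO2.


M(SiO2) = 1×28.09 + 2×16.0
= 28.09 + 32.0
= 60.09 g/mol

60.09 g/mol


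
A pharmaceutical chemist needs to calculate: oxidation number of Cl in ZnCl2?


halide: -1
Oxidation number: -1

-1


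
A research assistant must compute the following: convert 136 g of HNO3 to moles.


M(HNO3) = 63.02 g/mol
n = mass/M = 136/63.02 = 2.158 mol

2.158 mol


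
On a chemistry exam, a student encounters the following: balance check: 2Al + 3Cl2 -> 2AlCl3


Equation: 2Al + 3Cl2 -> 2AlCl3
Check atoms: Al: 2=2, Cl: 6=6
Balanced

Yes, balanced


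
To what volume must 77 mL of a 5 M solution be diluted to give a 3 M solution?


C1V1 = C2V2
5 × 77 = 3 × V2
V2 = 385/3 = 128.33 mL

128.33 mL


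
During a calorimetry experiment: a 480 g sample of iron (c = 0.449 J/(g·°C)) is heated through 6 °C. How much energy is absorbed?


q = mcΔT = 480 × 0.449 × 6
= 1293.12 J

1293.12 J


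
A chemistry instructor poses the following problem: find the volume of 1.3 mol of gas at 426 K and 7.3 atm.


PV = nRT  (R = 0.08206 L·atm/(mol·K))
V = nRT/P = 1.3×0.08206×426/7.3
= 6.225 L

6.225 L


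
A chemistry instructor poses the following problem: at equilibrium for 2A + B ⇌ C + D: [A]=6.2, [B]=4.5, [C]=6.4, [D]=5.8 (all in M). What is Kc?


Kc = [C][D]/([A]^2[B])
= (6.4^1 × 5.8^1)/(6.2^2 × 4.5^1)
= 37.12/172.98
= 0.2146

0.2146


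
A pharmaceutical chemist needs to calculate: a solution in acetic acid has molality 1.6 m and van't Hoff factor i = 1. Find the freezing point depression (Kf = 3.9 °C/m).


ΔTf = Kf × m × i
= 3.9 × 1.6 × 1
= 6.24 °C

6.24 °C


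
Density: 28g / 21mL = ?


ρ = mass/volume
= 28/21
= 1.333 g/mL

1.333 g/mL


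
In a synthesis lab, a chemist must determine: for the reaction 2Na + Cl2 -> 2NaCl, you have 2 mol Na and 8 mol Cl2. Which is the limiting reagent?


Mole ratio available / coefficient:
  Na: 2/2 = 1.000
  Cl2: 8/1 = 8.000
Smaller ratio is limiting.

Na


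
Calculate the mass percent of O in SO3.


M(SO3) = 1×32.07 + 3×16.0 = 80.07 g/mol
Mass of O = 3 × 16.0 = 48.00 g/mol
% O = 48.00/80.07 × 100 = 59.95%

59.95%


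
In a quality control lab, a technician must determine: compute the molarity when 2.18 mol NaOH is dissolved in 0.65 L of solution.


M = n/V = 2.18/0.65 = 3.354 mol/L

3.354 M


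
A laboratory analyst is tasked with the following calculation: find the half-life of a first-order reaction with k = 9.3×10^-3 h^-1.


t½ = ln2/k = 0.693147/(9.3×10^-3 h^-1)
= 74.53 h

74.53 h


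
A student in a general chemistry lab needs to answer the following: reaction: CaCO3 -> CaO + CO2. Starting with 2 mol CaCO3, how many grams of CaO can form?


Mole ratio CaO:CaCO3 = 1:1
n(CaO) = 2 × 1/1 = 2.000 mol
mass = 2.000 × 56.08 = 112.16 g

112.16 g


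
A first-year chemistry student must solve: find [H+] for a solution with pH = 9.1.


[H+] = 10^(-pH) = 10^(-9.1)
= 7.94×10^-10 M

7.94×10^-10 M


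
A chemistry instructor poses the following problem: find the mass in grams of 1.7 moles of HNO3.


M(HNO3) = 63.02 g/mol
mass = n × M = 1.7 × 63.02 = 107.13 g

107.13 g


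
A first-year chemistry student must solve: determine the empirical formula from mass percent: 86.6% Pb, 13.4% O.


Assume 100 g sample. Moles of each element:
  Pb: 86.6/207.2 = 0.418 mol
  O: 13.4/16.0 = 0.838 mol
Divide by smallest (0.418):
  Pb: 0.418/0.418 = 1.0
  O: 0.838/0.418 = 2.0
Empirical formula: PbO2

PbO2


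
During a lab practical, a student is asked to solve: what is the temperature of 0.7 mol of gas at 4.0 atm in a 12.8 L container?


PV = nRT  (R = 0.08206 L·atm/(mol·K))
T = PV/(nR) = 4.0×12.8/(0.7×0.08206)
= 51.20/0.057442
= 891.33 K

891.33 K


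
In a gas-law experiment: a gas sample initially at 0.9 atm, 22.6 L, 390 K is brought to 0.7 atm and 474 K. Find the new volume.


P1V1/T1 = P2V2/T2
V2 = P1V1T2/(T1P2)
= 0.9×22.6×474/(390×0.7)
= 35.316 L

35.316 L


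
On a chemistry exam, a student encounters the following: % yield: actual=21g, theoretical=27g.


% yield = actual/theoretical × 100
= 21/27 × 100
= 77.78%

77.78%


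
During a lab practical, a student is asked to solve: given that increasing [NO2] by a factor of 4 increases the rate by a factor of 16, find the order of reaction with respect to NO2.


rate ∝ [NO2]^n
4^n = 16 → n = 2
Order in NO2: 2

2


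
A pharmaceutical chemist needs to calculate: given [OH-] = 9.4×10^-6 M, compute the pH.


pOH = -log10([OH-]) = -log10(9.4×10^-6)
= 6 - log10(9.4) = 5.03
pH = 14 - pOH = 14 - 5.03 = 8.97

8.97


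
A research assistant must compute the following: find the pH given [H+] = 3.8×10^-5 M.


pH = -log10([H+]) = -log10(3.8×10^-5)
= 5 - log10(3.8)
= 5 - 0.58
= 4.42

4.42


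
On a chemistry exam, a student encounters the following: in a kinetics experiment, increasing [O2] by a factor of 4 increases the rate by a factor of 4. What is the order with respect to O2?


rate ∝ [O2]^n
4^n = 4 → n = 1
Order in O2: 1

1


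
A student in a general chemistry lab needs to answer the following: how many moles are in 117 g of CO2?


M(CO2) = 44.01 g/mol
n = mass/M = 117/44.01 = 2.6585 mol

2.6585 mol


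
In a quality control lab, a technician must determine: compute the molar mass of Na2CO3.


M(Na2CO3) = 2×22.99 + 1×12.01 + 3×16.0
= 45.98 + 12.01 + 48.0
= 105.99 g/mol

105.99 g/mol


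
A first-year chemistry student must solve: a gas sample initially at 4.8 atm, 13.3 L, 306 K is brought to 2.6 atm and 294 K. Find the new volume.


P1V1/T1 = P2V2/T2
V2 = P1V1T2/(T1P2)
= 4.8×13.3×294/(306×2.6)
= 23.591 L

23.591 L


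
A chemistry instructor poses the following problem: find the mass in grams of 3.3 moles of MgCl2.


M(MgCl2) = 95.21 g/mol
mass = n × M = 3.3 × 95.21 = 314.19 g

314.19 g


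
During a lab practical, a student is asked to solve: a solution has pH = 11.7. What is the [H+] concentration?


[H+] = 10^(-pH) = 10^(-11.7)
= 2.0×10^-12 M

2.0×10^-12 M


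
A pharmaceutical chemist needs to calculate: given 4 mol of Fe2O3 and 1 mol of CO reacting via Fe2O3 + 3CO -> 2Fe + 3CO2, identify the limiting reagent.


Mole ratio available / coefficient:
  Fe2O3: 4/1 = 4.000
  CO: 1/3 = 0.333
Smaller ratio is limiting.

CO


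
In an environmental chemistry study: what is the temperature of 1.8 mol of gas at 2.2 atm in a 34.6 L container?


PV = nRT  (R = 0.08206 L·atm/(mol·K))
T = PV/(nR) = 2.2×34.6/(1.8×0.08206)
= 76.12/0.147708
= 515.34 K

515.34 K


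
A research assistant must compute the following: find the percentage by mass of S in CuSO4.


M(CuSO4) = 1×63.55 + 1×32.07 + 4×16.0 = 159.62 g/mol
Mass of S = 1 × 32.07 = 32.07 g/mol
% S = 32.07/159.62 × 100 = 20.09%

20.09%


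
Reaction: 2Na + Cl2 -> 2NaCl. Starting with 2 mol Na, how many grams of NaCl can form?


Mole ratio NaCl:Na = 2:2
n(NaCl) = 2 × 2/2 = 2.000 mol
mass = 2.000 × 58.44 = 116.88 g

116.88 g


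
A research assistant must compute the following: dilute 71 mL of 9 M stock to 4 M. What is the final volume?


C1V1 = C2V2
9 × 71 = 4 × V2
V2 = 639/4 = 159.75 mL

159.75 mL


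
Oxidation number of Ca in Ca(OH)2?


Group 2 metal: +2
Oxidation number: +2

+2


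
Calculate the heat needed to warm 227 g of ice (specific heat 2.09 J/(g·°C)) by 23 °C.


q = mcΔT = 227 × 2.09 × 23
= 10911.89 J

10911.89 J


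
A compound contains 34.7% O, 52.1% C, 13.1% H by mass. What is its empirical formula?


Assume 100 g sample. Moles of each element:
  O: 34.7/16.0 = 2.169 mol
  C: 52.1/12.01 = 4.338 mol
  H: 13.1/1.008 = 12.996 mol
Divide by smallest (2.169):
  O: 2.169/2.169 = 1.0
  C: 4.338/2.169 = 2.0
  H: 12.996/2.169 = 5.99
Empirical formula: C2H6O

C2H6O


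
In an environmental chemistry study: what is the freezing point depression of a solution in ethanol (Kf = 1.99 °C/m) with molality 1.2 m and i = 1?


ΔTf = Kf × m × i
= 1.99 × 1.2 × 1
= 2.388 °C

2.388 °C


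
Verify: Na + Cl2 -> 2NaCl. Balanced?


Equation: Na + Cl2 -> 2NaCl
Check atoms: Cl: 2=2, Na: 1≠2
Not balanced

No, not balanced


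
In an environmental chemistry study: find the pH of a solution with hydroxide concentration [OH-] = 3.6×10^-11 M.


pOH = -log10([OH-]) = -log10(3.6×10^-11)
= 11 - log10(3.6) = 10.44
pH = 14 - pOH = 14 - 10.44 = 3.56

3.56


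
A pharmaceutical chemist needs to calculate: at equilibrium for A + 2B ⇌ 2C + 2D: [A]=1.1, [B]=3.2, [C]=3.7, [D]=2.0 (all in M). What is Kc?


Kc = [C]^2[D]^2/([A][B]^2)
= (3.7^2 × 2.0^2)/(1.1^1 × 3.2^2)
= 54.76/11.264
= 4.862

4.862


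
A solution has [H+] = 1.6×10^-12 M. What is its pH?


pH = -log10([H+]) = -log10(1.6×10^-12)
= 12 - log10(1.6)
= 12 - 0.2
= 11.8

11.8


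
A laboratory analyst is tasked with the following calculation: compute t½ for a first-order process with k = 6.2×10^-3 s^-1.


t½ = ln2/k = 0.693147/(6.2×10^-3 s^-1)
= 111.8 s

111.8 s


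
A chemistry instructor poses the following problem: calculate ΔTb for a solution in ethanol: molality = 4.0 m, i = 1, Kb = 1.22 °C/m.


ΔTb = Kb × m × i
= 1.22 × 4.0 × 1
= 4.88 °C

4.88 °C


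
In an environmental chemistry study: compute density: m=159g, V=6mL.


ρ = mass/volume
= 159/6
= 26.5 g/mL

26.5 g/mL


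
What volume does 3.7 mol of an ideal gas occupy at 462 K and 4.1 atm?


PV = nRT  (R = 0.08206 L·atm/(mol·K))
V = nRT/P = 3.7×0.08206×462/4.1
= 34.213 L

34.213 L


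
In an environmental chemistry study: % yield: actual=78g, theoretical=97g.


% yield = actual/theoretical × 100
= 78/97 × 100
= 80.41%

80.41%


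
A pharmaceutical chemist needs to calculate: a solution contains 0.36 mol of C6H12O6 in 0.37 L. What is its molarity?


M = n/V = 0.36/0.37 = 0.973 mol/L

0.973 M


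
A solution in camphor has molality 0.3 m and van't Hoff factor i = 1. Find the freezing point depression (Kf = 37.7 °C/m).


ΔTf = Kf × m × i
= 37.7 × 0.3 × 1
= 11.31 °C

11.31 °C


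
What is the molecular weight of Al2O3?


M(Al2O3) = 2×26.98 + 3×16.0
= 53.96 + 48.0
= 101.96 g/mol

101.96 g/mol


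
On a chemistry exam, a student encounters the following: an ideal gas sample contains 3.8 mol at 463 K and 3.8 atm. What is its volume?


PV = nRT  (R = 0.08206 L·atm/(mol·K))
V = nRT/P = 3.8×0.08206×463/3.8
= 37.994 L

37.994 L


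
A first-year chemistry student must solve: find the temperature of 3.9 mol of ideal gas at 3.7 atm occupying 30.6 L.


PV = nRT  (R = 0.08206 L·atm/(mol·K))
T = PV/(nR) = 3.7×30.6/(3.9×0.08206)
= 113.22/0.320034
= 353.77 K

353.77 K


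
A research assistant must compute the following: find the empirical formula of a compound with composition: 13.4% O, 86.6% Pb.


Assume 100 g sample. Moles of each element:
  O: 13.4/16.0 = 0.838 mol
  Pb: 86.6/207.2 = 0.418 mol
Divide by smallest (0.418):
  O: 0.838/0.418 = 2.0
  Pb: 0.418/0.418 = 1.0
Empirical formula: PbO2

PbO2


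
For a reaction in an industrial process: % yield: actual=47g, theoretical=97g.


% yield = actual/theoretical × 100
= 47/97 × 100
= 48.45%

48.45%


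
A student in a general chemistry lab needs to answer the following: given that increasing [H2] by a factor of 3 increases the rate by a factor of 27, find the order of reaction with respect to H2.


rate ∝ [H2]^n
3^n = 27 → n = 3
Order in H2: 3

3


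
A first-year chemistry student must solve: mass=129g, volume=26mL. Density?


ρ = mass/volume
= 129/26
= 4.962 g/mL

4.962 g/mL


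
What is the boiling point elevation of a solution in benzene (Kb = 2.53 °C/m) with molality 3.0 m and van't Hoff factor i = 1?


ΔTb = Kb × m × i
= 2.53 × 3.0 × 1
= 7.59 °C

7.59 °C


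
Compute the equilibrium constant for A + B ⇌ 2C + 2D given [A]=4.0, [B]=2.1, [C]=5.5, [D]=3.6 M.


Kc = [C]^2[D]^2/([A][B])
= (5.5^2 × 3.6^2)/(4.0^1 × 2.1^1)
= 392.04/8.4
= 46.67

46.67


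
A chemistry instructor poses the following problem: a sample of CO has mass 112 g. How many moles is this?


M(CO) = 28.01 g/mol
n = mass/M = 112/28.01 = 3.9986 mol

3.9986 mol


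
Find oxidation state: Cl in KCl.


halide: -1
Oxidation number: -1

-1


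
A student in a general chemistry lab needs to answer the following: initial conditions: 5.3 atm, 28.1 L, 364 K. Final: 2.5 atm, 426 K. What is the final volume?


P1V1/T1 = P2V2/T2
V2 = P1V1T2/(T1P2)
= 5.3×28.1×426/(364×2.5)
= 69.719 L

69.719 L


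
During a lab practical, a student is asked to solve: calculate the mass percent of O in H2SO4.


M(H2SO4) = 2×1.008 + 1×32.07 + 4×16.0 = 98.086 g/mol
Mass of O = 4 × 16.0 = 64.00 g/mol
% O = 64.00/98.086 × 100 = 65.25%

65.25%


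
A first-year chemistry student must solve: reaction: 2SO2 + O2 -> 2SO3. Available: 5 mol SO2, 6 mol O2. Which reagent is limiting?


Mole ratio available / coefficient:
  SO2: 5/2 = 2.500
  O2: 6/1 = 6.000
Smaller ratio is limiting.

SO2


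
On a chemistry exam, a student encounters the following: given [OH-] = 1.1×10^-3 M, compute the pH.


pOH = -log10([OH-]) = -log10(1.1×10^-3)
= 3 - log10(1.1) = 2.96
pH = 14 - pOH = 14 - 2.96 = 11.04

11.04


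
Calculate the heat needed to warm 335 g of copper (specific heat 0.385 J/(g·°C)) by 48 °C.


q = mcΔT = 335 × 0.385 × 48
= 6190.80 J

6190.80 J


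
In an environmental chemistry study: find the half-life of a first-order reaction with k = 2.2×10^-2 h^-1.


t½ = ln2/k = 0.693147/(2.2×10^-2 h^-1)
= 31.51 h

31.51 h


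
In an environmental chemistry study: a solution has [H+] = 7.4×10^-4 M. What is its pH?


pH = -log10([H+]) = -log10(7.4×10^-4)
= 4 - log10(7.4)
= 4 - 0.87
= 3.13

3.13


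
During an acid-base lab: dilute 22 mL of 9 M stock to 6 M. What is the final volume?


C1V1 = C2V2
9 × 22 = 6 × V2
V2 = 198/6 = 33.0 mL

33.0 mL


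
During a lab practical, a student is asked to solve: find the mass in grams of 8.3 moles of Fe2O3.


M(Fe2O3) = 159.7 g/mol
mass = n × M = 8.3 × 159.7 = 1325.51 g

1325.51 g


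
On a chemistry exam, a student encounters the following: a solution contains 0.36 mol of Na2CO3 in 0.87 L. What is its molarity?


M = n/V = 0.36/0.87 = 0.414 mol/L

0.414 M


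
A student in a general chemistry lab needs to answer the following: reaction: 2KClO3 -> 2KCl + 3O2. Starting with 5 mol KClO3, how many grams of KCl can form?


Mole ratio KCl:KClO3 = 2:2
n(KCl) = 5 × 2/2 = 5.000 mol
mass = 5.000 × 74.55 = 372.75 g

372.75 g


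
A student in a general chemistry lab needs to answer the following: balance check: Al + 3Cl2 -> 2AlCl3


Equation: Al + 3Cl2 -> 2AlCl3
Check atoms: Al: 1≠2, Cl: 6=6
Not balanced

No, not balanced


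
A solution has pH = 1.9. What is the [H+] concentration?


[H+] = 10^(-pH) = 10^(-1.9)
= 1.26×10^-2 M

1.26×10^-2 M


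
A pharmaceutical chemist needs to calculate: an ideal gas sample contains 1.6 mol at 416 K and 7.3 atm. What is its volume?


PV = nRT  (R = 0.08206 L·atm/(mol·K))
V = nRT/P = 1.6×0.08206×416/7.3
= 7.482 L

7.482 L


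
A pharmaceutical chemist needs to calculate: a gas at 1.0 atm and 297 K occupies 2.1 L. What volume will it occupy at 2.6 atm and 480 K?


P1V1/T1 = P2V2/T2
V2 = P1V1T2/(T1P2)
= 1.0×2.1×480/(297×2.6)
= 1.305 L

1.305 L


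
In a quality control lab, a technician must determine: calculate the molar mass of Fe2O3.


M(Fe2O3) = 2×55.85 + 3×16.0
= 111.7 + 48.0
= 159.7 g/mol

159.7 g/mol


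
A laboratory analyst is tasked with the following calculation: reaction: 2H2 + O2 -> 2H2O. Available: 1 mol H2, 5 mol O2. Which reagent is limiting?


Mole ratio available / coefficient:
  H2: 1/2 = 0.500
  O2: 5/1 = 5.000
Smaller ratio is limiting.

H2


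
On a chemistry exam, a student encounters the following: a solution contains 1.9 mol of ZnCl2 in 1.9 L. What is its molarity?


M = n/V = 1.9/1.9 = 1.000 mol/L

1.000 M


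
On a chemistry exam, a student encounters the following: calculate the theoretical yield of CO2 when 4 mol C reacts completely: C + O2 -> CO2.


Mole ratio CO2:C = 1:1
n(CO2) = 4 × 1/1 = 4.000 mol
mass = 4.000 × 44.01 = 176.04 g

176.04 g


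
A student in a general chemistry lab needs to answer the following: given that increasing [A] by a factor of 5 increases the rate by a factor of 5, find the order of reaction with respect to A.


rate ∝ [A]^n
5^n = 5 → n = 1
Order in A: 1

1


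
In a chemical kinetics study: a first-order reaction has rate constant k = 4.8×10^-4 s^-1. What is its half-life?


t½ = ln2/k = 0.693147/(4.8×10^-4 s^-1)
= 1444 s

1444 s


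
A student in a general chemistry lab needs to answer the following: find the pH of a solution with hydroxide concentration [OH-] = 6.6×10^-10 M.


pOH = -log10([OH-]) = -log10(6.6×10^-10)
= 10 - log10(6.6) = 9.18
pH = 14 - pOH = 14 - 9.18 = 4.82

4.82


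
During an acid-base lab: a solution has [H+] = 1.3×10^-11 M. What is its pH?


pH = -log10([H+]) = -log10(1.3×10^-11)
= 11 - log10(1.3)
= 11 - 0.11
= 10.89

10.89


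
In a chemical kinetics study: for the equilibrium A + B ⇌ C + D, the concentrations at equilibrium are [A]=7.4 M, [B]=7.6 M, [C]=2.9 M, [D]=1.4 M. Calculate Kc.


Kc = [C][D]/([A][B])
= (2.9^1 × 1.4^1)/(7.4^1 × 7.6^1)
= 4.06/56.24
= 0.07219

0.07219


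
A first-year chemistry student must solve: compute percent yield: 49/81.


% yield = actual/theoretical × 100
= 49/81 × 100
= 60.49%

60.49%


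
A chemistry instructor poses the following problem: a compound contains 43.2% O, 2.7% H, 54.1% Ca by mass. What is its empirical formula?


Assume 100 g sample. Moles of each element:
  O: 43.2/16.0 = 2.7 mol
  H: 2.7/1.008 = 2.679 mol
  Ca: 54.1/40.08 = 1.35 mol
Divide by smallest (1.35):
  O: 2.7/1.35 = 2.0
  H: 2.679/1.35 = 1.98
  Ca: 1.35/1.35 = 1.0
Empirical formula: CaO2H2

CaO2H2


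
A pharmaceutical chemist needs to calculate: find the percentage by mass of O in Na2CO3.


M(Na2CO3) = 2×22.99 + 1×12.01 + 3×16.0 = 105.99 g/mol
Mass of O = 3 × 16.0 = 48.00 g/mol
% O = 48.00/105.99 × 100 = 45.29%

45.29%


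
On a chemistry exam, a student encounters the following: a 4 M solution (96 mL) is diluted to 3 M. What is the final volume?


C1V1 = C2V2
4 × 96 = 3 × V2
V2 = 384/3 = 128.0 mL

128.0 mL


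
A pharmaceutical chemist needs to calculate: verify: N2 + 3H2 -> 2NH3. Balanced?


Equation: N2 + 3H2 -> 2NH3
Check atoms: H: 6=6, N: 2=2
Balanced

Yes, balanced


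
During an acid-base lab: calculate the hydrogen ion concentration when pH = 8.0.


[H+] = 10^(-pH) = 10^(-8.0)
= 1.0×10^-8 M

1.0×10^-8 M


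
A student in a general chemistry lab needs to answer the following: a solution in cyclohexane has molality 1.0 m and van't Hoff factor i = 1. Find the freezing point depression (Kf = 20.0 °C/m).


ΔTf = Kf × m × i
= 20.0 × 1.0 × 1
= 20.0 °C

20.0 °C


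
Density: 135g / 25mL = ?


ρ = mass/volume
= 135/25
= 5.4 g/mL

5.4 g/mL


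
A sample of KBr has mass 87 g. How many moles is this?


M(KBr) = 119.0 g/mol
n = mass/M = 87/119.0 = 0.7311 mol

0.7311 mol


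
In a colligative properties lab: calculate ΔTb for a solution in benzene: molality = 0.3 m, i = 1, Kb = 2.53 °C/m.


ΔTb = Kb × m × i
= 2.53 × 0.3 × 1
= 0.759 °C

0.759 °C


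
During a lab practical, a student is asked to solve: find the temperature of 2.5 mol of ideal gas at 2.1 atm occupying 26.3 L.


PV = nRT  (R = 0.08206 L·atm/(mol·K))
T = PV/(nR) = 2.1×26.3/(2.5×0.08206)
= 55.23/0.205150
= 269.22 K

269.22 K


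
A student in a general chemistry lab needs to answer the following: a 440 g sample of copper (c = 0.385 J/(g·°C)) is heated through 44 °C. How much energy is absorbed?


q = mcΔT = 440 × 0.385 × 44
= 7453.60 J

7453.60 J


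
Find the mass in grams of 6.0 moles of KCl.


M(KCl) = 74.55 g/mol
mass = n × M = 6.0 × 74.55 = 447.30 g

447.30 g


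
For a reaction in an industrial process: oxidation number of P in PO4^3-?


x + 4(-2) = -3, so x = +5
Oxidation number: +5

+5


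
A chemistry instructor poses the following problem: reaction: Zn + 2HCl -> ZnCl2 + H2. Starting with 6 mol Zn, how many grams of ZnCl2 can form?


Mole ratio ZnCl2:Zn = 1:1
n(ZnCl2) = 6 × 1/1 = 6.000 mol
mass = 6.000 × 136.28 = 817.68 g

817.68 g


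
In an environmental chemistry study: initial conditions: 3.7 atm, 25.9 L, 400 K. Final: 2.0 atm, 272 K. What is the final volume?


P1V1/T1 = P2V2/T2
V2 = P1V1T2/(T1P2)
= 3.7×25.9×272/(400×2.0)
= 32.582 L

32.582 L


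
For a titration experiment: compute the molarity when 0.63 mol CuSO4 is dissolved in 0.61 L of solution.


M = n/V = 0.63/0.61 = 1.033 mol/L

1.033 M


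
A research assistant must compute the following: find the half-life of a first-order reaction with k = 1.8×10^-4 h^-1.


t½ = ln2/k = 0.693147/(1.8×10^-4 h^-1)
= 3851 h

3851 h


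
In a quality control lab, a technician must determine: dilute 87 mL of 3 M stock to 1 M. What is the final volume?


C1V1 = C2V2
3 × 87 = 1 × V2
V2 = 261/1 = 261.0 mL

261.0 mL


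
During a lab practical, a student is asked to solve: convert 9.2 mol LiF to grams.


M(LiF) = 25.94 g/mol
mass = n × M = 9.2 × 25.94 = 238.65 g

238.65 g


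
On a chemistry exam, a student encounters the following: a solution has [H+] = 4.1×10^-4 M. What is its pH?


pH = -log10([H+]) = -log10(4.1×10^-4)
= 4 - log10(4.1)
= 4 - 0.61
= 3.39

3.39


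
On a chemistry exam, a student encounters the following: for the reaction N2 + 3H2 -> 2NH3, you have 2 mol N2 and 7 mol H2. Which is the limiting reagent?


Mole ratio available / coefficient:
  N2: 2/1 = 2.000
  H2: 7/3 = 2.333
Smaller ratio is limiting.

N2


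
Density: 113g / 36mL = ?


ρ = mass/volume
= 113/36
= 3.139 g/mL

3.139 g/mL


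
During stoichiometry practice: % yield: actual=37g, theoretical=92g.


% yield = actual/theoretical × 100
= 37/92 × 100
= 40.22%

40.22%


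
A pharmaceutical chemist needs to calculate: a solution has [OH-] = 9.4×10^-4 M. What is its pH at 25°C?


pOH = -log10([OH-]) = -log10(9.4×10^-4)
= 4 - log10(9.4) = 3.03
pH = 14 - pOH = 14 - 3.03 = 10.97

10.97


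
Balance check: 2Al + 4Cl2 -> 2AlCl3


Equation: 2Al + 4Cl2 -> 2AlCl3
Check atoms: Al: 2=2, Cl: 8≠6
Not balanced

No, not balanced


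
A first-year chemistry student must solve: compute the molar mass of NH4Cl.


M(NH4Cl) = 1×14.01 + 4×1.008 + 1×35.45
= 14.01 + 4.03 + 35.45
= 53.49 g/mol

53.49 g/mol


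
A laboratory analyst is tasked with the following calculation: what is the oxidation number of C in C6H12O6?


6x + 12(+1) + 6(-2) = 0, so x = +0
Oxidation number: +0

+0


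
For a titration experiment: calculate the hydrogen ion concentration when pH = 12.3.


[H+] = 10^(-pH) = 10^(-12.3)
= 5.01×10^-13 M

5.01×10^-13 M


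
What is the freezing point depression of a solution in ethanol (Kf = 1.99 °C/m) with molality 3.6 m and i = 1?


ΔTf = Kf × m × i
= 1.99 × 3.6 × 1
= 7.164 °C

7.164 °C


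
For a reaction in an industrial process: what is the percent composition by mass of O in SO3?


M(SO3) = 1×32.07 + 3×16.0 = 80.07 g/mol
Mass of O = 3 × 16.0 = 48.00 g/mol
% O = 48.00/80.07 × 100 = 59.95%

59.95%


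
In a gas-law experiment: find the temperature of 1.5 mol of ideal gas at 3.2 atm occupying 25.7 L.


PV = nRT  (R = 0.08206 L·atm/(mol·K))
T = PV/(nR) = 3.2×25.7/(1.5×0.08206)
= 82.24/0.123090
= 668.13 K

668.13 K


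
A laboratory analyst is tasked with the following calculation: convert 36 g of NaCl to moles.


M(NaCl) = 58.44 g/mol
n = mass/M = 36/58.44 = 0.616 mol

0.616 mol


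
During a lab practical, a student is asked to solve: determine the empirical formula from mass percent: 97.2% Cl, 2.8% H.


Assume 100 g sample. Moles of each element:
  Cl: 97.2/35.45 = 2.742 mol
  H: 2.8/1.008 = 2.778 mol
Divide by smallest (2.742):
  Cl: 2.742/2.742 = 1.0
  H: 2.778/2.742 = 1.01
Empirical formula: HCl

HCl


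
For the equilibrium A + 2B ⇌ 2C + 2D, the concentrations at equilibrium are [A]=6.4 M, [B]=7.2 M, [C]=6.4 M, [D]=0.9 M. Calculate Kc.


Kc = [C]^2[D]^2/([A][B]^2)
= (6.4^2 × 0.9^2)/(6.4^1 × 7.2^2)
= 33.1776/331.776
= 0.1000

0.1000


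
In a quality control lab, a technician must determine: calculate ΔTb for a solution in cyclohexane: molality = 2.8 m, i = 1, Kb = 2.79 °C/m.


ΔTb = Kb × m × i
= 2.79 × 2.8 × 1
= 7.812 °C

7.812 °C


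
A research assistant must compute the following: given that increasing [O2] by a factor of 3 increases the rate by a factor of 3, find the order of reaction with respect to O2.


rate ∝ [O2]^n
3^n = 3 → n = 1
Order in O2: 1

1


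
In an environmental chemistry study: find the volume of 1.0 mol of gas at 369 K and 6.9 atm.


PV = nRT  (R = 0.08206 L·atm/(mol·K))
V = nRT/P = 1.0×0.08206×369/6.9
= 4.388 L

4.388 L


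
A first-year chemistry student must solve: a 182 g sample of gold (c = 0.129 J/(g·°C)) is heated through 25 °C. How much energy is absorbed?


q = mcΔT = 182 × 0.129 × 25
= 586.95 J

586.95 J


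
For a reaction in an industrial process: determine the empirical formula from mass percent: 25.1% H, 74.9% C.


Assume 100 g sample. Moles of each element:
  H: 25.1/1.008 = 24.901 mol
  C: 74.9/12.01 = 6.236 mol
Divide by smallest (6.236):
  H: 24.901/6.236 = 3.99
  C: 6.236/6.236 = 1.0
Empirical formula: CH4

CH4


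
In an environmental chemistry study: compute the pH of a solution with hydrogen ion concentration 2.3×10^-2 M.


pH = -log10([H+]) = -log10(2.3×10^-2)
= 2 - log10(2.3)
= 2 - 0.36
= 1.64

1.64


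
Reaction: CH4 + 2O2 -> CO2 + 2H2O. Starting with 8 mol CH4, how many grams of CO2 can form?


Mole ratio CO2:CH4 = 1:1
n(CO2) = 8 × 1/1 = 8.000 mol
mass = 8.000 × 44.01 = 352.08 g

352.08 g


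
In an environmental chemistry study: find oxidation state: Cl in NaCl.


halide: -1
Oxidation number: -1

-1


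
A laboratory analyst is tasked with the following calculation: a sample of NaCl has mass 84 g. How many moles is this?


M(NaCl) = 58.44 g/mol
n = mass/M = 84/58.44 = 1.4374 mol

1.4374 mol


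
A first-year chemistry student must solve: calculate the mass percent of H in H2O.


M(H2O) = 2×1.008 + 1×16.0 = 18.016 g/mol
Mass of H = 2 × 1.008 = 2.016 g/mol
% H = 2.016/18.016 × 100 = 11.19%

11.19%


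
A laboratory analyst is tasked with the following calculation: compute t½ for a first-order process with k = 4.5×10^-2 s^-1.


t½ = ln2/k = 0.693147/(4.5×10^-2 s^-1)
= 15.40 s

15.40 s
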